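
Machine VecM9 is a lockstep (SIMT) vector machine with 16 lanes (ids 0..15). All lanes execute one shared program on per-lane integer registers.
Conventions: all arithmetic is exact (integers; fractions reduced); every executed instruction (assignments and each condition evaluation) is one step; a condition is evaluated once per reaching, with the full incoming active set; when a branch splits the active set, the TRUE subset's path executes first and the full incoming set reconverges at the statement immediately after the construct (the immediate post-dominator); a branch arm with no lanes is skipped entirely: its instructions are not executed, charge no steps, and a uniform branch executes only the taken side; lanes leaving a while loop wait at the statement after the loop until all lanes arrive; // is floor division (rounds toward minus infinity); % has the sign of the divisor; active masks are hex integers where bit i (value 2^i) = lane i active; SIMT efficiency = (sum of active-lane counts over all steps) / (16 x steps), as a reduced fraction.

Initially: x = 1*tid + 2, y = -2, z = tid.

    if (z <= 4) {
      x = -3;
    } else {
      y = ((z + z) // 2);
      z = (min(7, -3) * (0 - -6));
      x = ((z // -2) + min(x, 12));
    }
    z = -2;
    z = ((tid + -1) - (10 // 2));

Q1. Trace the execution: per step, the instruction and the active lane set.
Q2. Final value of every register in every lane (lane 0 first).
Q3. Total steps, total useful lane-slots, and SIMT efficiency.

step 0: eval (z <= 4)                0xffff
step 1: x <- -3                      0x001f
step 2: y <- ((z + z) // 2)          0xffe0
step 3: z <- (min(7, -3) * (0 - -6)) 0xffe0
step 4: x <- ((z // -2) + min(x, 12)) 0xffe0
step 5: z <- -2                      0xffff
step 6: z <- ((tid + -1) - (10 // 2)) 0xffff

Answer: 7 steps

x: -3,-3,-3,-3,-3,16,17,18,19,20,21,21,21,21,21,21
y: -2,-2,-2,-2,-2,5,6,7,8,9,10,11,12,13,14,15
z: -6,-5,-4,-3,-2,-1,0,1,2,3,4,5,6,7,8,9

steps = 7; useful = 86; efficiency = 86/112 = 43/56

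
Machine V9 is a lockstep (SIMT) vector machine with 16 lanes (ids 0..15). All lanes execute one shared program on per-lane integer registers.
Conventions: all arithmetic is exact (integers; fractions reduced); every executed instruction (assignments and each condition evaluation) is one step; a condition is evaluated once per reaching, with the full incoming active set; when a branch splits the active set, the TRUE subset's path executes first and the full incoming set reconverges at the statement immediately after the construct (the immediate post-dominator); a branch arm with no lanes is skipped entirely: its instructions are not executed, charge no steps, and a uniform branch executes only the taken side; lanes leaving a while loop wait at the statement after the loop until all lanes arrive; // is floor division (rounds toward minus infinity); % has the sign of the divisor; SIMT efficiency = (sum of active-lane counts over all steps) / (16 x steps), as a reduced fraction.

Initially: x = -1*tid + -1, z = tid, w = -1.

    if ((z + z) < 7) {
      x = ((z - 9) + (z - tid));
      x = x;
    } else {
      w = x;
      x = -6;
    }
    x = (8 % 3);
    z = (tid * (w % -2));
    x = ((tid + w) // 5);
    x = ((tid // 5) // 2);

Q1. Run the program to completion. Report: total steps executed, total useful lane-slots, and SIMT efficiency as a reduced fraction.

Answer: 9 steps, 112 useful, 7/9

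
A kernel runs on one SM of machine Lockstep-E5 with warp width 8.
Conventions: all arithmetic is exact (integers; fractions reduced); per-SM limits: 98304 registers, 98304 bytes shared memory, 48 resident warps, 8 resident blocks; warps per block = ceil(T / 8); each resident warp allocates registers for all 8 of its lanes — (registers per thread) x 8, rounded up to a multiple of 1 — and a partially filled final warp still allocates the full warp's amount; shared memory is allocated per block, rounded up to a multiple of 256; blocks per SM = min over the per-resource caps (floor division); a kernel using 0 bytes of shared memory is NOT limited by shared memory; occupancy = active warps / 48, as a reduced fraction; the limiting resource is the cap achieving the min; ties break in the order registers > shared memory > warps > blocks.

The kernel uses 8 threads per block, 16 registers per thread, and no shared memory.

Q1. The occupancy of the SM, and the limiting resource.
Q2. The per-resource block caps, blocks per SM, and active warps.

Answer: occupancy 1/6, limited by blocks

registers: 768 blocks
shared memory: no limit (kernel uses none)
warps: 48 blocks
blocks: 8 blocks

Answer: 8 blocks, 8 active warps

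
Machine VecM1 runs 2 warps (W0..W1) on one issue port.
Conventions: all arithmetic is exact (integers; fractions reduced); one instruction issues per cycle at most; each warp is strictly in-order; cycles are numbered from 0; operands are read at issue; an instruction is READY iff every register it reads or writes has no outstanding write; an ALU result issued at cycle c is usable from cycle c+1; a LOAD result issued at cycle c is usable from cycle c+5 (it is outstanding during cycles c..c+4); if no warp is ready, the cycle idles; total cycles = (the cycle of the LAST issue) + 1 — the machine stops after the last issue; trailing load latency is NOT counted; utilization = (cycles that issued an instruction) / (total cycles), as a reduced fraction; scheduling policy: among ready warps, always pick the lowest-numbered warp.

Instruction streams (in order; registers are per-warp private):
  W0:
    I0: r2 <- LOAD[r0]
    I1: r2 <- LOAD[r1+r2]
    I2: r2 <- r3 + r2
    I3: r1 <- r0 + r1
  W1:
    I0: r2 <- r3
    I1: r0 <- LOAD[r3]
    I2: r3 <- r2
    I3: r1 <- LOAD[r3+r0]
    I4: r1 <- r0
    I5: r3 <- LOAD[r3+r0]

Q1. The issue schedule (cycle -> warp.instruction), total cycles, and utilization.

cycle 0: W0.I0
cycle 1: W1.I0
cycle 2: W1.I1
cycle 3: W1.I2
cycle 4: idle
cycle 5: W0.I1
cycle 6: idle
cycle 7: W1.I3
cycle 8: idle
cycle 9: idle
cycle 10: W0.I2
cycle 11: W0.I3
cycle 12: W1.I4
cycle 13: W1.I5

Answer: 14 cycles, utilization 5/7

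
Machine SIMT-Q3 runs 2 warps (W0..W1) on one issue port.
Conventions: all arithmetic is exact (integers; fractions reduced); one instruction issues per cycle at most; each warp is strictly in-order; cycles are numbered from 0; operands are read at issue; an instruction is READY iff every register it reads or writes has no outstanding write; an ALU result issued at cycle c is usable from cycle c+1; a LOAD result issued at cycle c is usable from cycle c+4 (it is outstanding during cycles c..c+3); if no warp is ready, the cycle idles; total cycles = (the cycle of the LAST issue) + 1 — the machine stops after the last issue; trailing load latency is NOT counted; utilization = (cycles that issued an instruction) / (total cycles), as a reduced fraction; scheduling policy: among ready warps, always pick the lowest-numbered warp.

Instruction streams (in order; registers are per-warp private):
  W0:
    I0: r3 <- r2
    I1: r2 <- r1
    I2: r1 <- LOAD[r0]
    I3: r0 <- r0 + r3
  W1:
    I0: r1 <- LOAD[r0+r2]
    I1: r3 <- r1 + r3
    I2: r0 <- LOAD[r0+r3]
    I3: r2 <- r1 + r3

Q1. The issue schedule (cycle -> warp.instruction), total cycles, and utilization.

cycle 0: W0.I0
cycle 1: W0.I1
cycle 2: W0.I2
cycle 3: W0.I3
cycle 4: W1.I0
cycle 5: idle
cycle 6: idle
cycle 7: idle
cycle 8: W1.I1
cycle 9: W1.I2
cycle 10: W1.I3

Answer: 11 cycles, utilization 8/11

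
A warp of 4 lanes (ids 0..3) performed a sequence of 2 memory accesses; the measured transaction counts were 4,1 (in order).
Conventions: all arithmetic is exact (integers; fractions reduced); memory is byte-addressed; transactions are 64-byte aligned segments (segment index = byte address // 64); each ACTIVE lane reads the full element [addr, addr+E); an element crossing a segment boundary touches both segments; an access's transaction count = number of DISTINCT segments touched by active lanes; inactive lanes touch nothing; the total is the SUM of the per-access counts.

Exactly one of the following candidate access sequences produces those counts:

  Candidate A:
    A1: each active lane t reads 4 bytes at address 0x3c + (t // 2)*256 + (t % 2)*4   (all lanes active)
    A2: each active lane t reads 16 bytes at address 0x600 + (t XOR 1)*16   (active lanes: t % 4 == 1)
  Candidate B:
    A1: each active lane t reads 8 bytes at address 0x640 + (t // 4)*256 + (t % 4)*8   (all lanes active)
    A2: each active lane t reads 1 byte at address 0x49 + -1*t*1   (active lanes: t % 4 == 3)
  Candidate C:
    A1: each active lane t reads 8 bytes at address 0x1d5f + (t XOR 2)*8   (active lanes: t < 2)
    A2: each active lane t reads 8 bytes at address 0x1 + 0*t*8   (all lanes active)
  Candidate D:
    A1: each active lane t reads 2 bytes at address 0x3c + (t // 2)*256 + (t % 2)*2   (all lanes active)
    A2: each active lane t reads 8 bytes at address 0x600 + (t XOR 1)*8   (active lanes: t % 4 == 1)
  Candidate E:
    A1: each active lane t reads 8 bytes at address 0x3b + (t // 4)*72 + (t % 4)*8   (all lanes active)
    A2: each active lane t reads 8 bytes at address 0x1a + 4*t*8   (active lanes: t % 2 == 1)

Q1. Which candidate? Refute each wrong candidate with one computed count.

B: A1 gives 1 transaction, not 4
C: A1 gives 1 transaction, not 4
D: A1 gives 2 transactions, not 4
E: A1 gives 2 transactions, not 4
A: all counts match (4,1)

Answer: A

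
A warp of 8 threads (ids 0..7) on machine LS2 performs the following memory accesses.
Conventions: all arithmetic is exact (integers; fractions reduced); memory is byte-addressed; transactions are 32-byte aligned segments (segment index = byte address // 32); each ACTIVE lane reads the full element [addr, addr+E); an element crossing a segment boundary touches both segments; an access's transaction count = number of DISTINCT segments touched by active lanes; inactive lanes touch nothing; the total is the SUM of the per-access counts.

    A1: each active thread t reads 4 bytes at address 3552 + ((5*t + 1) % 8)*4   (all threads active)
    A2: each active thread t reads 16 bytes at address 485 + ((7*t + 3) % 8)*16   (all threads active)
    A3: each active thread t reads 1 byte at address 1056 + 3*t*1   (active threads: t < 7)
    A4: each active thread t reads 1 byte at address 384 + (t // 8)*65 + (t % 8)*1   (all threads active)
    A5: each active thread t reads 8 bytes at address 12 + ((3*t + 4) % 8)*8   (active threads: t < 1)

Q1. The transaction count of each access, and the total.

A1: 1 transaction
A2: 5 transactions
A3: 1 transaction
A4: 1 transaction
A5: 1 transaction

Answer: 1,5,1,1,1; total 9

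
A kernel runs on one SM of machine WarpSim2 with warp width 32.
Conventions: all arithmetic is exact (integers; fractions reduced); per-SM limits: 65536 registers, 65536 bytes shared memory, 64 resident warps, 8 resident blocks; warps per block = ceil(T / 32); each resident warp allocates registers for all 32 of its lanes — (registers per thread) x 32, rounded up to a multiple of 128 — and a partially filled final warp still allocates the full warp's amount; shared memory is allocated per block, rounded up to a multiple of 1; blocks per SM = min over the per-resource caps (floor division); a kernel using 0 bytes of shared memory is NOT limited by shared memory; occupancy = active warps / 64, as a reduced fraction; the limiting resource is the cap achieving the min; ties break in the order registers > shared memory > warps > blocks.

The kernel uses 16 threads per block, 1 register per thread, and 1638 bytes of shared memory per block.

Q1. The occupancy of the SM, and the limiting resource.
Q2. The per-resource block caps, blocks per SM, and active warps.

Answer: occupancy 1/8, limited by blocks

registers: 512 blocks
shared memory: 40 blocks
warps: 64 blocks
blocks: 8 blocks

Answer: 8 blocks, 8 active warps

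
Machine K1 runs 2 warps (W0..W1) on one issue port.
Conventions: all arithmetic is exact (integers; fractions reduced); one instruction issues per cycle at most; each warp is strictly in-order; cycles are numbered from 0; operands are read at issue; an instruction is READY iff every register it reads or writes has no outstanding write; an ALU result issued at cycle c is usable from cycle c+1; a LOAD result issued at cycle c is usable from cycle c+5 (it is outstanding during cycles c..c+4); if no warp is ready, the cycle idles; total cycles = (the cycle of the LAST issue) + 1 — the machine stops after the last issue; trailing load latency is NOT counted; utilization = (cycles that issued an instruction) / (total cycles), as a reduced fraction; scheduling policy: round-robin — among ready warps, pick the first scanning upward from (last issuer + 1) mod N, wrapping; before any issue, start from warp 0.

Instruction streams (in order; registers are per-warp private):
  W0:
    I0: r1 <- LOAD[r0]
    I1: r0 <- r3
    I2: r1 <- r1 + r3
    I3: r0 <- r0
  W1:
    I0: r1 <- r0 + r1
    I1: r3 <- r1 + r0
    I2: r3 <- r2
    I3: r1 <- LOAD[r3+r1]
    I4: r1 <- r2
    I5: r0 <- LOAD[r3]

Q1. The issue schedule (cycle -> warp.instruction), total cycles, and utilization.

cycle 0: W0.I0
cycle 1: W1.I0
cycle 2: W0.I1
cycle 3: W1.I1
cycle 4: W1.I2
cycle 5: W0.I2
cycle 6: W1.I3
cycle 7: W0.I3
cycle 8: idle
cycle 9: idle
cycle 10: idle
cycle 11: W1.I4
cycle 12: W1.I5

Answer: 13 cycles, utilization 10/13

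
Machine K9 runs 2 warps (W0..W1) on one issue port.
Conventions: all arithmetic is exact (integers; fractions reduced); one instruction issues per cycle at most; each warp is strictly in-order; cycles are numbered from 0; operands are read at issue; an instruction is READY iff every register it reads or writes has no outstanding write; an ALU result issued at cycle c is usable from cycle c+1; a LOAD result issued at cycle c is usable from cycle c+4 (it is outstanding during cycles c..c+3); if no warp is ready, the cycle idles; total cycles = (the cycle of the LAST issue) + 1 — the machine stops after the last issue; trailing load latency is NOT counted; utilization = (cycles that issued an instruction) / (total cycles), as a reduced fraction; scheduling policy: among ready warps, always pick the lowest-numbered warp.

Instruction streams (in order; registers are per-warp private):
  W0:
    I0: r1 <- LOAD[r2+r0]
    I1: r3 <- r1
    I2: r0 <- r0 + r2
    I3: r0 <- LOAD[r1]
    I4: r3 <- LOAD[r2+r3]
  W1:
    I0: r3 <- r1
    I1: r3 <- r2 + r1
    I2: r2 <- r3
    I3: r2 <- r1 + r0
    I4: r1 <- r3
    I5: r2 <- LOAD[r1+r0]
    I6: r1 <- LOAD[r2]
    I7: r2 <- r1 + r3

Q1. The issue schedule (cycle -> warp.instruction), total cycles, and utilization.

cycle 0: W0.I0
cycle 1: W1.I0
cycle 2: W1.I1
cycle 3: W1.I2
cycle 4: W0.I1
cycle 5: W0.I2
cycle 6: W0.I3
cycle 7: W0.I4
cycle 8: W1.I3
cycle 9: W1.I4
cycle 10: W1.I5
cycle 11: idle
cycle 12: idle
cycle 13: idle
cycle 14: W1.I6
cycle 15: idle
cycle 16: idle
cycle 17: idle
cycle 18: W1.I7

Answer: 19 cycles, utilization 13/19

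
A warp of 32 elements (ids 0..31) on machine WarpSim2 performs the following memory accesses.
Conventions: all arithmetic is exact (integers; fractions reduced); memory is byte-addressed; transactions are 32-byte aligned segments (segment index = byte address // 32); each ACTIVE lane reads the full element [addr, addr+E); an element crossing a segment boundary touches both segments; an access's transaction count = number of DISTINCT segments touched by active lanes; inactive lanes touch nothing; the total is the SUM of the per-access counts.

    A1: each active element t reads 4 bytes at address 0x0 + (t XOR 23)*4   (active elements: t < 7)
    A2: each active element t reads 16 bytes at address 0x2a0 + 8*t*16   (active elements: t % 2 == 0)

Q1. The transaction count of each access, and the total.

A1: 1 transaction
A2: 16 transactions

Answer: 1,16; total 17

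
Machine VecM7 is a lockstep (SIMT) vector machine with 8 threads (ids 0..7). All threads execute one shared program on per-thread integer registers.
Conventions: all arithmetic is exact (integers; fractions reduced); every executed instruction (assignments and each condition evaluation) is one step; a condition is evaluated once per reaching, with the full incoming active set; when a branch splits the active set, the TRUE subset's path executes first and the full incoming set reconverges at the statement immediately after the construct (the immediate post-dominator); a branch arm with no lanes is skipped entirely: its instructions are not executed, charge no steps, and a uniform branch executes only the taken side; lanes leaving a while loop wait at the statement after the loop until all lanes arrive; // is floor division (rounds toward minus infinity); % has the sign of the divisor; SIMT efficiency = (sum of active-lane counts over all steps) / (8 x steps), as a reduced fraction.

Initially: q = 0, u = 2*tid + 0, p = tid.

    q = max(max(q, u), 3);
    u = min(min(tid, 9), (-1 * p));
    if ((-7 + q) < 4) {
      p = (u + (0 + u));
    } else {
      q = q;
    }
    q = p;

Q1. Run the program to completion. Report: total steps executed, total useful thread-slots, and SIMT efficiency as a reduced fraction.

Answer: 6 steps, 40 useful, 5/6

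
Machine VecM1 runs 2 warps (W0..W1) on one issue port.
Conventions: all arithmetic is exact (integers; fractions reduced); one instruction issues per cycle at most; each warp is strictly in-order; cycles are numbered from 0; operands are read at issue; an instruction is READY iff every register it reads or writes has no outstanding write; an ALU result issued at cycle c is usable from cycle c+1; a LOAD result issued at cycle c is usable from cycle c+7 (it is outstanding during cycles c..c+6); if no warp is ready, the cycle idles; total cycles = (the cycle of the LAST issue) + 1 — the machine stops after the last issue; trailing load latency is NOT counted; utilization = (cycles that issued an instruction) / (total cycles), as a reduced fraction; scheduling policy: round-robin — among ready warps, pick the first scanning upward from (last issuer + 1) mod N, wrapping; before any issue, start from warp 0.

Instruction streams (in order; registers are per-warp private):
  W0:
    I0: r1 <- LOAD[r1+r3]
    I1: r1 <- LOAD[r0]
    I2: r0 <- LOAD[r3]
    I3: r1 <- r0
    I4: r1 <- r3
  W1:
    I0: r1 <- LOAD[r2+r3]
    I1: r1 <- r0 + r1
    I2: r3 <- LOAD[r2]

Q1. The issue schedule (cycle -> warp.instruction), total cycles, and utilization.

cycle 0: W0.I0
cycle 1: W1.I0
cycle 2: idle
cycle 3: idle
cycle 4: idle
cycle 5: idle
cycle 6: idle
cycle 7: W0.I1
cycle 8: W1.I1
cycle 9: W0.I2
cycle 10: W1.I2
cycle 11: idle
cycle 12: idle
cycle 13: idle
cycle 14: idle
cycle 15: idle
cycle 16: W0.I3
cycle 17: W0.I4

Answer: 18 cycles, utilization 4/9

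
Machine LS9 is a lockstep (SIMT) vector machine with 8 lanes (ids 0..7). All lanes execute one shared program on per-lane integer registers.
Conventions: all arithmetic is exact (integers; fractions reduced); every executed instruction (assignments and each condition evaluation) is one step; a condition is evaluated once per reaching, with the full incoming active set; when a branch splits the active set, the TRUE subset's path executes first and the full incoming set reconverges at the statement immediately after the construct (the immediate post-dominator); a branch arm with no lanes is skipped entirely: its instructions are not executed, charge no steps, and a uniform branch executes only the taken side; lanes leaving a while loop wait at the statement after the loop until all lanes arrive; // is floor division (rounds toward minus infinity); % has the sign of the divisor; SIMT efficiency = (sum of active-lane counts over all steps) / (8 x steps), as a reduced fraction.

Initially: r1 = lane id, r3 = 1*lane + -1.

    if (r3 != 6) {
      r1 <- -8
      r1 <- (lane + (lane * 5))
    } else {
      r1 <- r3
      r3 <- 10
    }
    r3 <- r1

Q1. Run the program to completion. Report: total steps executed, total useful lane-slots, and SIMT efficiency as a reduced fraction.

Answer: 6 steps, 32 useful, 2/3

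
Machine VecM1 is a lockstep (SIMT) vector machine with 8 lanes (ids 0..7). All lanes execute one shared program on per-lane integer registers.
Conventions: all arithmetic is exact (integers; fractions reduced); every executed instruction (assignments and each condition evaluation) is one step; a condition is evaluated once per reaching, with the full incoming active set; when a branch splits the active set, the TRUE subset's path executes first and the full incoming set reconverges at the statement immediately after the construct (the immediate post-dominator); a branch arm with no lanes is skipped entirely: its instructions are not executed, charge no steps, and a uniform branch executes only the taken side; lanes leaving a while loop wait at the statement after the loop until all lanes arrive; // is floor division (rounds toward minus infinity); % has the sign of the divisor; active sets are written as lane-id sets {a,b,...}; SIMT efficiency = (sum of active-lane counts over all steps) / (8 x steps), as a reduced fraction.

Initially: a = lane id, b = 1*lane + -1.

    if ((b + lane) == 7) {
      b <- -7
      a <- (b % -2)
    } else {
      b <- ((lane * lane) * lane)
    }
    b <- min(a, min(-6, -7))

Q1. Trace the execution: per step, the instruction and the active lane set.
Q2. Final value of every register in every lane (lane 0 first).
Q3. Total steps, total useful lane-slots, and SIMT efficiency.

step 0: eval ((b + lane) == 7)       {0,1,2,3,4,5,6,7}
step 1: b <- -7                      {4}
step 2: a <- (b % -2)                {4}
step 3: b <- ((lane * lane) * lane)  {0,1,2,3,5,6,7}
step 4: b <- min(a, min(-6, -7))     {0,1,2,3,4,5,6,7}

Answer: 5 steps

a: 0,1,2,3,-1,5,6,7
b: -7,-7,-7,-7,-7,-7,-7,-7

steps = 5; useful = 25; efficiency = 25/40 = 5/8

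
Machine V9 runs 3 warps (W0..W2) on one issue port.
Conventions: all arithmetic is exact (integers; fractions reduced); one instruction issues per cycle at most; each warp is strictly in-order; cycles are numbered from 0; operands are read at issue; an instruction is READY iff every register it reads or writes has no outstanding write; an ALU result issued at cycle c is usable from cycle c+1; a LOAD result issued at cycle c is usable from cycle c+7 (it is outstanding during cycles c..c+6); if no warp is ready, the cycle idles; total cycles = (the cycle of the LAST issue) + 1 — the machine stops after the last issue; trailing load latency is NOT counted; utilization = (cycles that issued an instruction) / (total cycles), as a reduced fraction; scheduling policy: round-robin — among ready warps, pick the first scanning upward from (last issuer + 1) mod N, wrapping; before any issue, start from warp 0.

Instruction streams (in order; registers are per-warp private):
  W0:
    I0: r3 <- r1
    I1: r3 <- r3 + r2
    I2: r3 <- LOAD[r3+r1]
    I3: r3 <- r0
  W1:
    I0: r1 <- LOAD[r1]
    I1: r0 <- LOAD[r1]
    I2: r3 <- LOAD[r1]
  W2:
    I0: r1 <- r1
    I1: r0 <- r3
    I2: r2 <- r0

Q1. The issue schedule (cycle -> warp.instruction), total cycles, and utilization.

cycle 0: W0.I0
cycle 1: W1.I0
cycle 2: W2.I0
cycle 3: W0.I1
cycle 4: W2.I1
cycle 5: W0.I2
cycle 6: W2.I2
cycle 7: idle
cycle 8: W1.I1
cycle 9: W1.I2
cycle 10: idle
cycle 11: idle
cycle 12: W0.I3

Answer: 13 cycles, utilization 10/13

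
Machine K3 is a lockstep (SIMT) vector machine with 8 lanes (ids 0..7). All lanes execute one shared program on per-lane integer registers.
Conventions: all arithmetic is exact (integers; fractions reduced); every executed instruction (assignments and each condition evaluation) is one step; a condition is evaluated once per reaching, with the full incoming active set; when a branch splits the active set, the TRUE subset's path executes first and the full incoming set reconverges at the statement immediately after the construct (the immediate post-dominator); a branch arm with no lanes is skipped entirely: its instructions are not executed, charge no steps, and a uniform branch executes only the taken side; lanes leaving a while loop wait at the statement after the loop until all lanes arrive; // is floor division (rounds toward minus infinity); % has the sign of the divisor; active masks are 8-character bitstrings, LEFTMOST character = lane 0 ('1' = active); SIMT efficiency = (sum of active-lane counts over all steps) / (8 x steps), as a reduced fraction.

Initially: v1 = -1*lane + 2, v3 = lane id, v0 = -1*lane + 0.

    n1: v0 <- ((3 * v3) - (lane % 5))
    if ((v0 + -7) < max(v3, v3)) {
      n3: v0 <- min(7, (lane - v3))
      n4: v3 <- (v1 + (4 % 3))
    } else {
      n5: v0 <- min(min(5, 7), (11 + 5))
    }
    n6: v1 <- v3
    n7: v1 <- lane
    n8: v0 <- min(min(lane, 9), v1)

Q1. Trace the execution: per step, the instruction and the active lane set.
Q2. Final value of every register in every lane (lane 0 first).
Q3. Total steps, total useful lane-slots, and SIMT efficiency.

step 0: v0 <- ((3 * v3) - (lane % 5)) 11111111
step 1: eval ((v0 + -7) < max(v3, v3)) 11111111
step 2: v0 <- min(7, (lane - v3))    11111000
step 3: v3 <- (v1 + (4 % 3))         11111000
step 4: v0 <- min(min(5, 7), (11 + 5)) 00000111
step 5: v1 <- v3                     11111111
step 6: v1 <- lane                   11111111
step 7: v0 <- min(min(lane, 9), v1)  11111111

Answer: 8 steps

v1: 0,1,2,3,4,5,6,7
v3: 3,2,1,0,-1,5,6,7
v0: 0,1,2,3,4,5,6,7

steps = 8; useful = 53; efficiency = 53/64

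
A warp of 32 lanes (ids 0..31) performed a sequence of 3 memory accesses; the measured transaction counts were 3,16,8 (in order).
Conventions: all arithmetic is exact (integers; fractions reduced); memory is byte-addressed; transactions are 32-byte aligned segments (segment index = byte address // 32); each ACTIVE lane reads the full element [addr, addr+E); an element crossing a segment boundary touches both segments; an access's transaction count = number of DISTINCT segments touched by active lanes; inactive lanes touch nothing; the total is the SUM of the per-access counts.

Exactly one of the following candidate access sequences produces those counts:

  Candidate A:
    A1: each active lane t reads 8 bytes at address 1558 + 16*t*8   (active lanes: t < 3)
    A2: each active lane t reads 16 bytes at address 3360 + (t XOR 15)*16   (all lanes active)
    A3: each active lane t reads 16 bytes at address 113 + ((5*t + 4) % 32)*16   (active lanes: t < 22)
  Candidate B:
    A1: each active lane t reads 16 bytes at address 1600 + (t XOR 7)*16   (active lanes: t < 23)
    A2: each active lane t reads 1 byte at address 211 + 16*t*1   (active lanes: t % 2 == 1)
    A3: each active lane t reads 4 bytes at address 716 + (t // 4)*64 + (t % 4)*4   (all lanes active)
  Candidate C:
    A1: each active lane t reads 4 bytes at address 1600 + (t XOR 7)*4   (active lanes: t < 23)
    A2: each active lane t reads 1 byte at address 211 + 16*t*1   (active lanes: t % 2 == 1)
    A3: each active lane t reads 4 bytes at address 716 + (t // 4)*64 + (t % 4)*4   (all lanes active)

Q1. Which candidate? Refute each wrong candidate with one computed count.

A: A3 gives 17 transactions, not 8
B: A1 gives 12 transactions, not 3
C: all counts match (3,16,8)

Answer: C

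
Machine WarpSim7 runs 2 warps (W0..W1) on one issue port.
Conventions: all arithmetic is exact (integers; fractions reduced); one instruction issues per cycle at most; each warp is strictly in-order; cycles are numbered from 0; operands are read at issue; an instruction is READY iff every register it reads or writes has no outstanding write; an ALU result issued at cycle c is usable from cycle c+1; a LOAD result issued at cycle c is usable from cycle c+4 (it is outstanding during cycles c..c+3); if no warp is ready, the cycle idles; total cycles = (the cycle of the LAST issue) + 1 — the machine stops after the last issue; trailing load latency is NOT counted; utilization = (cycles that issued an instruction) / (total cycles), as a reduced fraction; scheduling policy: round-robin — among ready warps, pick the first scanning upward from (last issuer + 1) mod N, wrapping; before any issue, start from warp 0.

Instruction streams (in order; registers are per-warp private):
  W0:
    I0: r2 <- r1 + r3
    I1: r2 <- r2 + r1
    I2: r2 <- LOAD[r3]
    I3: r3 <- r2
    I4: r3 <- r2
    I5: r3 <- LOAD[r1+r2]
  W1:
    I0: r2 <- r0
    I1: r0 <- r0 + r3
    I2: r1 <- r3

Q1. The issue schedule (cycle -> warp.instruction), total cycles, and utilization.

cycle 0: W0.I0
cycle 1: W1.I0
cycle 2: W0.I1
cycle 3: W1.I1
cycle 4: W0.I2
cycle 5: W1.I2
cycle 6: idle
cycle 7: idle
cycle 8: W0.I3
cycle 9: W0.I4
cycle 10: W0.I5

Answer: 11 cycles, utilization 9/11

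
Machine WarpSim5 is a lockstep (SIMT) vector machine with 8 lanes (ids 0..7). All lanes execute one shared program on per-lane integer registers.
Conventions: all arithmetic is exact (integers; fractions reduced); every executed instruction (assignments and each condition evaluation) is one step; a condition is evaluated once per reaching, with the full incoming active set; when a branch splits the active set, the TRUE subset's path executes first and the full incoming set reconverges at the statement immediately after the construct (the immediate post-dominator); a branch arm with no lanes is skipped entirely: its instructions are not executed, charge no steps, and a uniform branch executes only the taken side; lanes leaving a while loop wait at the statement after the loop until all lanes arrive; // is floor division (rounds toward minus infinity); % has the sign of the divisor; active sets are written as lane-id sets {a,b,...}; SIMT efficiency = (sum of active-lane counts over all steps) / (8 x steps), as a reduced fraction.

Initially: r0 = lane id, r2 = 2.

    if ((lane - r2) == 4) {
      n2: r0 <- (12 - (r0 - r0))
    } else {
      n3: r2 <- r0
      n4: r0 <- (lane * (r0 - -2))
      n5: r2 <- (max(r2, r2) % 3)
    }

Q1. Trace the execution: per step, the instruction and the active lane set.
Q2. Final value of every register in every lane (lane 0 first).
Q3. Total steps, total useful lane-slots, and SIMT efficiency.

step 0: eval ((lane - r2) == 4)      {0,1,2,3,4,5,6,7}
step 1: r0 <- (12 - (r0 - r0))       {6}
step 2: r2 <- r0                     {0,1,2,3,4,5,7}
step 3: r0 <- (lane * (r0 - -2))     {0,1,2,3,4,5,7}
step 4: r2 <- (max(r2, r2) % 3)      {0,1,2,3,4,5,7}

Answer: 5 steps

r0: 0,3,8,15,24,35,12,63
r2: 0,1,2,0,1,2,2,1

steps = 5; useful = 30; efficiency = 30/40 = 3/4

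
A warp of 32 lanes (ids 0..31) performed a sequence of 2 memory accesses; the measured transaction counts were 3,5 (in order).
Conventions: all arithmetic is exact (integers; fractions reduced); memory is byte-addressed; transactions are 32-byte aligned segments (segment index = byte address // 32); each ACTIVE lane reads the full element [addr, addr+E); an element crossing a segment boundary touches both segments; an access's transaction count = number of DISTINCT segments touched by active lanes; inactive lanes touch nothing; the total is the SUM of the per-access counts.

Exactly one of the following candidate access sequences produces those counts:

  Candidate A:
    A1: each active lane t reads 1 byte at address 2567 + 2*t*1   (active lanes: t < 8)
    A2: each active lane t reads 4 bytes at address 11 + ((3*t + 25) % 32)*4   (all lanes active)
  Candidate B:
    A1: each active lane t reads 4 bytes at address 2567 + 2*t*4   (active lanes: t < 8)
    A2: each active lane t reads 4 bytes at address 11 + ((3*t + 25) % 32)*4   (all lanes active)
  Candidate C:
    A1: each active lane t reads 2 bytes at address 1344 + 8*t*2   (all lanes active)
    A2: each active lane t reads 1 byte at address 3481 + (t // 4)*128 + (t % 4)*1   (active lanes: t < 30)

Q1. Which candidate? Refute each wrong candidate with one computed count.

A: A1 gives 1 transaction, not 3
C: A1 gives 16 transactions, not 3
B: all counts match (3,5)

Answer: B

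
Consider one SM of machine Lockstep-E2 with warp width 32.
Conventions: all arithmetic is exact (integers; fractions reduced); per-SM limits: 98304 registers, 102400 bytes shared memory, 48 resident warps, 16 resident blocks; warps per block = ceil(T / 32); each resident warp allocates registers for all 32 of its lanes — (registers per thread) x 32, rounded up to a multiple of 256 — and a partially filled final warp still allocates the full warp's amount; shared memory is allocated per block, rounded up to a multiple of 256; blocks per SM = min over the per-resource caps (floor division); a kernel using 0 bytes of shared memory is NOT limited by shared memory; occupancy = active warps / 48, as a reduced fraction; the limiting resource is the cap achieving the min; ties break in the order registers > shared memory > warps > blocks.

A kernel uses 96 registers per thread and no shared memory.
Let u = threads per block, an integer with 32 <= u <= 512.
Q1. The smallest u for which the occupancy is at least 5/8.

Answer: u = 33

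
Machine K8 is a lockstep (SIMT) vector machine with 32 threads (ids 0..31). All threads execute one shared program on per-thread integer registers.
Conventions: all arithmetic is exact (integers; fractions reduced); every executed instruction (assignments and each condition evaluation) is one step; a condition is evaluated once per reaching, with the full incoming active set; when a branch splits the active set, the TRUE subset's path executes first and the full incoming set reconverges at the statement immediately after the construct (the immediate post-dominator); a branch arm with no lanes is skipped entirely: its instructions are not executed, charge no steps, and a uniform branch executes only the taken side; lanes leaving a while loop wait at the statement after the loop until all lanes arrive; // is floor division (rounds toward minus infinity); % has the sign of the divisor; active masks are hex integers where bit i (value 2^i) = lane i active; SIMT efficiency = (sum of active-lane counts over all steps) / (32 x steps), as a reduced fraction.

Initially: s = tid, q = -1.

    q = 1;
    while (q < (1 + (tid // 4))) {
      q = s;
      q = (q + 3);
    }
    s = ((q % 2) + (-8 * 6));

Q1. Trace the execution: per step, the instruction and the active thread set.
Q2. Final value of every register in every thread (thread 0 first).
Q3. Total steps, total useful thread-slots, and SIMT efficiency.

step 0: q <- 1                       0xffffffff
step 1: eval (q < (1 + (tid // 4)))  0xffffffff
step 2: q <- s                       0xfffffff0
step 3: q <- (q + 3)                 0xfffffff0
step 4: eval (q < (1 + (tid // 4)))  0xfffffff0
step 5: s <- ((q % 2) + (-8 * 6))    0xffffffff

Answer: 6 steps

s: -47,-47,-47,-47,-47,-48,-47,-48,-47,-48,-47,-48,-47,-48,-47,-48,-47,-48,-47,-48,-47,-48,-47,-48,-47,-48,-47,-48,-47,-48,-47,-48
q: 1,1,1,1,7,8,9,10,11,12,13,14,15,16,17,18,19,20,21,22,23,24,25,26,27,28,29,30,31,32,33,34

steps = 6; useful = 180; efficiency = 180/192 = 15/16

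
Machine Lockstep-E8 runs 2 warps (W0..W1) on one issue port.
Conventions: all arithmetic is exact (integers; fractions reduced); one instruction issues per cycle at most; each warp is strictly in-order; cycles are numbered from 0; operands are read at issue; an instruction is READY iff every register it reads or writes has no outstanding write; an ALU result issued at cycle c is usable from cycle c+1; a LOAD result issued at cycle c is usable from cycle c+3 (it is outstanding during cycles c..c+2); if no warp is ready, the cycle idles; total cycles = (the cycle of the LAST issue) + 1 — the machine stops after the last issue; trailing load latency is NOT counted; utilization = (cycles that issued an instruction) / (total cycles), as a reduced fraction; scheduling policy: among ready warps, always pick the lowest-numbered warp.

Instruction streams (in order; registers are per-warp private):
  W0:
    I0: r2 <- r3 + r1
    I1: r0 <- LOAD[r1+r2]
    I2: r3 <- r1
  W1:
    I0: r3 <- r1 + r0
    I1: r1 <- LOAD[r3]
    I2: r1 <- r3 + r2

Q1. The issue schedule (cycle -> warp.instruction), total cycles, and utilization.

cycle 0: W0.I0
cycle 1: W0.I1
cycle 2: W0.I2
cycle 3: W1.I0
cycle 4: W1.I1
cycle 5: idle
cycle 6: idle
cycle 7: W1.I2

Answer: 8 cycles, utilization 3/4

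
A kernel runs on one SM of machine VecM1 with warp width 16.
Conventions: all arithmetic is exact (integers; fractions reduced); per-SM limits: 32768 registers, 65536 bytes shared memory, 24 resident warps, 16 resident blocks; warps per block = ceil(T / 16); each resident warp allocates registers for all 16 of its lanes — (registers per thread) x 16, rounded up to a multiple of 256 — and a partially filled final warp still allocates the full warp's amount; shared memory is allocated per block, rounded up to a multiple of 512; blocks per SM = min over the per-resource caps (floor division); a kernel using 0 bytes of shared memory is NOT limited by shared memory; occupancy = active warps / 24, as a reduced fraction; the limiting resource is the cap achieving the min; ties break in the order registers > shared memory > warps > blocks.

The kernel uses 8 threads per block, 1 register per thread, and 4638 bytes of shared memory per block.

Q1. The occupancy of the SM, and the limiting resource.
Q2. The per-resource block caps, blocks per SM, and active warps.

Answer: occupancy 1/2, limited by shared memory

registers: 128 blocks
shared memory: 12 blocks
warps: 24 blocks
blocks: 16 blocks

Answer: 12 blocks, 12 active warps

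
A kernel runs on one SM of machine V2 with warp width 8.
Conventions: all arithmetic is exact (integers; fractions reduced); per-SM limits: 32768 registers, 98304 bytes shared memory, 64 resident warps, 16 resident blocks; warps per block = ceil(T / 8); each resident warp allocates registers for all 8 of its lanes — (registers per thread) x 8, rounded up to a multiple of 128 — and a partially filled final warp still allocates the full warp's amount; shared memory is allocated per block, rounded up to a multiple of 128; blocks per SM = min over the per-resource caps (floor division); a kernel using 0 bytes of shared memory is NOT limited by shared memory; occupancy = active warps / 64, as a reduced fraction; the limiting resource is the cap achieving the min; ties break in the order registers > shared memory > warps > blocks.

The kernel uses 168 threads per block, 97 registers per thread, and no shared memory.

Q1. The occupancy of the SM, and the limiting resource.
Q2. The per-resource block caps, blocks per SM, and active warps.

Answer: occupancy 21/64, limited by registers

registers: 1 block
shared memory: no limit (kernel uses none)
warps: 3 blocks
blocks: 16 blocks

Answer: 1 block, 21 active warps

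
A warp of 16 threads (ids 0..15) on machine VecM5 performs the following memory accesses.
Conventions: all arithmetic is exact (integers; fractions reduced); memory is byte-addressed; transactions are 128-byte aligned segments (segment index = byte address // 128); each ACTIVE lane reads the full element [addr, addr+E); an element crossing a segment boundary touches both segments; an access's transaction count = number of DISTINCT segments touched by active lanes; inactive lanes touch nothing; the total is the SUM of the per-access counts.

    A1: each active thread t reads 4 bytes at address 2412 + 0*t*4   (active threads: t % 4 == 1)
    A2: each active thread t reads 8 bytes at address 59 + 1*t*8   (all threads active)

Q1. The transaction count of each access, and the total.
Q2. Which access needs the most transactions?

A1: 1 transaction
A2: 2 transactions

Answer: 1,2; total 3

Answer: A2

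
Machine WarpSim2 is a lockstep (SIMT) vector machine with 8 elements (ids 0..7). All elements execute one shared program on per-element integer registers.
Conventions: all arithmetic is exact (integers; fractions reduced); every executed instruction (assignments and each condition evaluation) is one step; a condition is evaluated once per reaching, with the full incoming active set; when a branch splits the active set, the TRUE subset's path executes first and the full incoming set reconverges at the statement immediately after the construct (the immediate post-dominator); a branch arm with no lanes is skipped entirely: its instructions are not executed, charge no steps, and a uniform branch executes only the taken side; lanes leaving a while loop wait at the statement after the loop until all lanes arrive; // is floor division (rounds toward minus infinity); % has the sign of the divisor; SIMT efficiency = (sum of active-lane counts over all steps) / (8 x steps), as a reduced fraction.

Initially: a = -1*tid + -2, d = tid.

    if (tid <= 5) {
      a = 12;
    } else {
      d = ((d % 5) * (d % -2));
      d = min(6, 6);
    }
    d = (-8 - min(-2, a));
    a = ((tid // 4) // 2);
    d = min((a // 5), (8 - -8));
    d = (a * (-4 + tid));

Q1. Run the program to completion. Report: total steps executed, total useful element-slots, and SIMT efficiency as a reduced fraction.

Answer: 8 steps, 50 useful, 25/32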